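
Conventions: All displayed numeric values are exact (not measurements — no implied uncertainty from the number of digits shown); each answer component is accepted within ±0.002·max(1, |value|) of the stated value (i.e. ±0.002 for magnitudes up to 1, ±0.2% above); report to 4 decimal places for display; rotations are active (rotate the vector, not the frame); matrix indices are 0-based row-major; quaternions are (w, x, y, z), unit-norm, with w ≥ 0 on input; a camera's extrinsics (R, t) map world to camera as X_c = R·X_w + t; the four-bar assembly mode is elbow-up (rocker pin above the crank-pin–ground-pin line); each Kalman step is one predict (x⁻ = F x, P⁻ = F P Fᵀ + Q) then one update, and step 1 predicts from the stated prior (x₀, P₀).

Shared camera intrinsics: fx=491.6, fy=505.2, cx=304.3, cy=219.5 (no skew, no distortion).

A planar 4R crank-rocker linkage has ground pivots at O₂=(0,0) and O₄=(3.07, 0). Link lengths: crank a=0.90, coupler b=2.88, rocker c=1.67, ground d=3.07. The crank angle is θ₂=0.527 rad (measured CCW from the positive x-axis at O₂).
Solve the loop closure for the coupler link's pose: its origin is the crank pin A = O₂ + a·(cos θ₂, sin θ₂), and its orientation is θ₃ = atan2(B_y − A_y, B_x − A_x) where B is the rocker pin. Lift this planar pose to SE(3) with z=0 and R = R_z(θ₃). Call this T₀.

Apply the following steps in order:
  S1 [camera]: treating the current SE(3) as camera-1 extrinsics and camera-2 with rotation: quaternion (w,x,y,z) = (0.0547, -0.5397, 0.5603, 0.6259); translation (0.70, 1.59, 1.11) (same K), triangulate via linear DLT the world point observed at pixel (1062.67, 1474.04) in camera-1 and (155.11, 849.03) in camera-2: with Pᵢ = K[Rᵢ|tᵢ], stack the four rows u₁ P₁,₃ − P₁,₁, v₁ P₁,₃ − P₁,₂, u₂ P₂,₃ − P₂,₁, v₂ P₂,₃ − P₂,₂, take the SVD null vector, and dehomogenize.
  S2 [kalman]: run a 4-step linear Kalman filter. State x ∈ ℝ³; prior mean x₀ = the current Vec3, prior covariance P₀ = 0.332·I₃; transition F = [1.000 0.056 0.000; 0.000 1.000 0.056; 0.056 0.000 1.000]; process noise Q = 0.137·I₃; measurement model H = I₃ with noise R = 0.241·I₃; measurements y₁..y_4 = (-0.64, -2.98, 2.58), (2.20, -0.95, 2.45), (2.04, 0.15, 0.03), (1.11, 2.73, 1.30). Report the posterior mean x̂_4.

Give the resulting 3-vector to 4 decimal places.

result = (1.3299, 1.2466, 1.2710)

source (fourbar_fk): coupler pose = R=[0.9116 -0.4110 0.0000; 0.4110 0.9116 0.0000; 0.0000 0.0000 1.0000], t=(0.7779, 0.4526, 0.0000)
after S1 (triangulate): (0.4399, 0.8036, 0.5501)
after S2 (kf_track): (1.3299, 1.2466, 1.2710)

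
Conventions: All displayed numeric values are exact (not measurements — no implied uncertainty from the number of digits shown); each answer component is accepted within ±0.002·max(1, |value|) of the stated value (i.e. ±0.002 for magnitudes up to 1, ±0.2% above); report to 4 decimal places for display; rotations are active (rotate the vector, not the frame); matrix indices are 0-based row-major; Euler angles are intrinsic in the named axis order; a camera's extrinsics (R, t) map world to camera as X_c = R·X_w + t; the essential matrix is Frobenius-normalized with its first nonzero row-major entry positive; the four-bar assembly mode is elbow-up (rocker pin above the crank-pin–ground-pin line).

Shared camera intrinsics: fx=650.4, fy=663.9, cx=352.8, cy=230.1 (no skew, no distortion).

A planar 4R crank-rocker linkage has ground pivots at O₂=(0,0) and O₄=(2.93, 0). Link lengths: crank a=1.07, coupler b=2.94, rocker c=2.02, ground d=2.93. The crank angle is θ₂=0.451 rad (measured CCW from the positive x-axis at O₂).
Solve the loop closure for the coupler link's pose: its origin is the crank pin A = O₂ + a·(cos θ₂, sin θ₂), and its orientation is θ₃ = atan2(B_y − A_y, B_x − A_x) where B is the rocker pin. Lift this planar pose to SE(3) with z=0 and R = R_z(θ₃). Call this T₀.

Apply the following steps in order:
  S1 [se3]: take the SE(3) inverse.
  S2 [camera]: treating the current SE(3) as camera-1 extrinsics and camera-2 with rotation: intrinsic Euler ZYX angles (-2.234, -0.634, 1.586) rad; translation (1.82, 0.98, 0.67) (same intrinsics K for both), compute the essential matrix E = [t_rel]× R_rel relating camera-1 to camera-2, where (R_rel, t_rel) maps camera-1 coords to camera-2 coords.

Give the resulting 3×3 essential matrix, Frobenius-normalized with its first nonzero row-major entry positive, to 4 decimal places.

matrix = [0.3232 -0.2911 -0.3063; -0.5532 0.0892 -0.3908; -0.0991 0.2388 0.4283]

source (fourbar_fk): coupler pose = R=[0.8663 -0.4995 0.0000; 0.4995 0.8663 0.0000; 0.0000 0.0000 1.0000], t=(0.9630, 0.4664, 0.0000)
after S1 (invert_se3): R=[0.8663 0.4995 0.0000; -0.4995 0.8663 0.0000; 0.0000 0.0000 1.0000], t=(-1.0672, 0.0770, 0.0000)
after S2 (essential): [0.3232 -0.2911 -0.3063; -0.5532 0.0892 -0.3908; -0.0991 0.2388 0.4283]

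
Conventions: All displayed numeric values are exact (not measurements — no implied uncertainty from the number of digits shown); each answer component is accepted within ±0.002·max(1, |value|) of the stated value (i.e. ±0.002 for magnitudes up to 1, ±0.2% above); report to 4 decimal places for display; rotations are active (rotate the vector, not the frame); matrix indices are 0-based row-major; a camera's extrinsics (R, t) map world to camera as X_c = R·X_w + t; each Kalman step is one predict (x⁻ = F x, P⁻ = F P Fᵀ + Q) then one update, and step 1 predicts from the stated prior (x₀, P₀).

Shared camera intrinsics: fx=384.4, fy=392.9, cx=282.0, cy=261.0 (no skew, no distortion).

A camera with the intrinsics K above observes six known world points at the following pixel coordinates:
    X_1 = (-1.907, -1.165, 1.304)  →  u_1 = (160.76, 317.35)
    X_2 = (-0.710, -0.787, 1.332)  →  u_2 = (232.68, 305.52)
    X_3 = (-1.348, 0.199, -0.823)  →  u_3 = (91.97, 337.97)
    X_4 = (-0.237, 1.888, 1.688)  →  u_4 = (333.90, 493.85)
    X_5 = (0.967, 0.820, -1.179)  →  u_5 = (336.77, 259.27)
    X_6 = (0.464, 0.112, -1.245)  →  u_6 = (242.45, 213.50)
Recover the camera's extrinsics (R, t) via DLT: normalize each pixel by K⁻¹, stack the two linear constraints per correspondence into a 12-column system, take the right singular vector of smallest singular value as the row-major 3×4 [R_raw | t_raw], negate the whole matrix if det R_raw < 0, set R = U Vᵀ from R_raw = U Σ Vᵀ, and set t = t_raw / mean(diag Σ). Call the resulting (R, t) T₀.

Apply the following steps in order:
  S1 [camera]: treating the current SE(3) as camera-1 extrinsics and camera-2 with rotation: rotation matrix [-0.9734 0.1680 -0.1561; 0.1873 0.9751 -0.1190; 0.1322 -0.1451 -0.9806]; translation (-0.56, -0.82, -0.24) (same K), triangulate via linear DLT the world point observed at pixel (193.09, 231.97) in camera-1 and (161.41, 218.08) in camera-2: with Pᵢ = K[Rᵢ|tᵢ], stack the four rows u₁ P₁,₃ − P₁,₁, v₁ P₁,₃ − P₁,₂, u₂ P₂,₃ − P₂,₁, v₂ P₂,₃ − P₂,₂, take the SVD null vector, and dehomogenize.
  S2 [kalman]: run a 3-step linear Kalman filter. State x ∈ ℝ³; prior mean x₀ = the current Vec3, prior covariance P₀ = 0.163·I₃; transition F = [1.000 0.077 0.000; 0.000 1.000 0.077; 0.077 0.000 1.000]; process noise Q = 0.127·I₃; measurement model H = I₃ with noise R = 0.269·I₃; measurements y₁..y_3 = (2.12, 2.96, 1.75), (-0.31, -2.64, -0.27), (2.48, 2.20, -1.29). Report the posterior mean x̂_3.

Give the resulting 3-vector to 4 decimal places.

result = (1.4729, 0.8576, -0.5962)

source (pnp_recover): camera pose = R=[0.8895 0.3016 0.3433; -0.4398 0.7690 0.4639; -0.1240 -0.5636 0.8167], t=(-0.3300, 0.3300, 4.1600)
after S1 (triangulate): (0.2040, 0.4475, -1.6619)
after S2 (kf_track): (1.4729, 0.8576, -0.5962)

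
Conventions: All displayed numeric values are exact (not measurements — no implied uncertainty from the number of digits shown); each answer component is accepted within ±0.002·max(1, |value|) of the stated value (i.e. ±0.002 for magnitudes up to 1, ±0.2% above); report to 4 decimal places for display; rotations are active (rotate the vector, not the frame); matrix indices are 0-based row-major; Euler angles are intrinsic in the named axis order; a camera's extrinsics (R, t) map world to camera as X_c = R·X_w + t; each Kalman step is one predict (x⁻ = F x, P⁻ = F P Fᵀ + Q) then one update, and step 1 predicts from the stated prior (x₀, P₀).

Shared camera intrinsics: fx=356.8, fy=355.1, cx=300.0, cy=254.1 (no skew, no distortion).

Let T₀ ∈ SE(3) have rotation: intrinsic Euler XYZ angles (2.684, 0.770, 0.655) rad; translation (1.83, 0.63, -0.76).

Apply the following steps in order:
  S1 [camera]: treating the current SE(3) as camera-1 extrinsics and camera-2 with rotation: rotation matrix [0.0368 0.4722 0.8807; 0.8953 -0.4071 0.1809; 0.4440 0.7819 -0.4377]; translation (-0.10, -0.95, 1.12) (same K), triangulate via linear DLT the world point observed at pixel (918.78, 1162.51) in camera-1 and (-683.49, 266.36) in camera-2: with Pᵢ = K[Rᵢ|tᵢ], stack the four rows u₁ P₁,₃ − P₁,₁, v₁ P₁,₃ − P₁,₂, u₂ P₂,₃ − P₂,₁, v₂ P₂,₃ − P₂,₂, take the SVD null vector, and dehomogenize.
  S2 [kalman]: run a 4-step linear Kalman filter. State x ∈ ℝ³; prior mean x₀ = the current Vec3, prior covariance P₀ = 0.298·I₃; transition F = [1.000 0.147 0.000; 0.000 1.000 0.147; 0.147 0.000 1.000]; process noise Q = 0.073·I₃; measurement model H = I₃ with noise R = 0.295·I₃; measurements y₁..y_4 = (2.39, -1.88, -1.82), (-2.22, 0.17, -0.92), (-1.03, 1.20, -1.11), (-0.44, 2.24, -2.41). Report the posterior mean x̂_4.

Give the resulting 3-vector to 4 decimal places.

result = (-0.4871, 0.5654, -1.6117)

after S1 (triangulate): (0.6911, -1.6927, -1.8076)
after S2 (kf_track): (-0.4871, 0.5654, -1.6117)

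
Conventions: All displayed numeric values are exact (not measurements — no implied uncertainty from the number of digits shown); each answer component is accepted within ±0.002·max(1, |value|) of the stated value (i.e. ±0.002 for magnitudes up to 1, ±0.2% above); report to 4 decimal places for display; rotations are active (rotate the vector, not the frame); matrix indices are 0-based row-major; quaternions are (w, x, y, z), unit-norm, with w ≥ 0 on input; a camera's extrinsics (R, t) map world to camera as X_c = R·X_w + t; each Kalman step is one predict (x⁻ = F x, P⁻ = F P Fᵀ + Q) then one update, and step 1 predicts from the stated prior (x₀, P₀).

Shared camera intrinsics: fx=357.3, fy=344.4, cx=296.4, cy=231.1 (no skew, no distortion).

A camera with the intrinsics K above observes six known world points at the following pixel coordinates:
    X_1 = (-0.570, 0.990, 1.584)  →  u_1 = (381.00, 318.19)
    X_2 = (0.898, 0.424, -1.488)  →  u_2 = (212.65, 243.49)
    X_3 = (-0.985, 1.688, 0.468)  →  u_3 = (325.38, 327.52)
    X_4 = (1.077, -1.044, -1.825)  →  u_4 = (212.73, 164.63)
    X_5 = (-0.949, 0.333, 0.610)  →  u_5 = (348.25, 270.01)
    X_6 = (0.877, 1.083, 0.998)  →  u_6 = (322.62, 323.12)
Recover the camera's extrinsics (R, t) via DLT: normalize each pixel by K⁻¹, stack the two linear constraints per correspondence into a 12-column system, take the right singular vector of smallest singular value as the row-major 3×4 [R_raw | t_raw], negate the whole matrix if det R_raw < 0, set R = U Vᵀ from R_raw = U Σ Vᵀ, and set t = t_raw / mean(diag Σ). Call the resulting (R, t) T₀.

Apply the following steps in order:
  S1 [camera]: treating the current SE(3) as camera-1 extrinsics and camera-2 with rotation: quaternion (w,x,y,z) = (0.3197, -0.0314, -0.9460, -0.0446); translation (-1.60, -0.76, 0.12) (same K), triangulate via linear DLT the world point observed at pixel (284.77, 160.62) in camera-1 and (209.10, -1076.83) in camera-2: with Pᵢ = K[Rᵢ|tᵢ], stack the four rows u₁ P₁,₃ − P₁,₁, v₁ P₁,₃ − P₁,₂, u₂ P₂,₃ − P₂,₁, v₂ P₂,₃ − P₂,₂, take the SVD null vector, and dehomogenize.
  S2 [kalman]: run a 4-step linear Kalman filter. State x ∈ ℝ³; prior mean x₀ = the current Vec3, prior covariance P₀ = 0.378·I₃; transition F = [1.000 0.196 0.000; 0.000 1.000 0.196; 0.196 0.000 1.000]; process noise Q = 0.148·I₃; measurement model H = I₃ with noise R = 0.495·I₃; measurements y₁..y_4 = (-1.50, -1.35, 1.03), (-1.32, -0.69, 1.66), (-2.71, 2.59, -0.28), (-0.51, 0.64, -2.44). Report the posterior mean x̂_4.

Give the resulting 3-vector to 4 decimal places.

source (pnp_recover): camera pose = R=[-0.4371 -0.2619 0.8604; -0.0855 0.9644 0.2501; -0.8953 0.0357 -0.4440], t=(0.2200, 0.2800, 6.7993)
after S1 (triangulate): (-0.8437, -1.7055, -1.5125)
after S2 (kf_track): (-1.3500, 0.5267, -1.1281)

result = (-1.3500, 0.5267, -1.1281)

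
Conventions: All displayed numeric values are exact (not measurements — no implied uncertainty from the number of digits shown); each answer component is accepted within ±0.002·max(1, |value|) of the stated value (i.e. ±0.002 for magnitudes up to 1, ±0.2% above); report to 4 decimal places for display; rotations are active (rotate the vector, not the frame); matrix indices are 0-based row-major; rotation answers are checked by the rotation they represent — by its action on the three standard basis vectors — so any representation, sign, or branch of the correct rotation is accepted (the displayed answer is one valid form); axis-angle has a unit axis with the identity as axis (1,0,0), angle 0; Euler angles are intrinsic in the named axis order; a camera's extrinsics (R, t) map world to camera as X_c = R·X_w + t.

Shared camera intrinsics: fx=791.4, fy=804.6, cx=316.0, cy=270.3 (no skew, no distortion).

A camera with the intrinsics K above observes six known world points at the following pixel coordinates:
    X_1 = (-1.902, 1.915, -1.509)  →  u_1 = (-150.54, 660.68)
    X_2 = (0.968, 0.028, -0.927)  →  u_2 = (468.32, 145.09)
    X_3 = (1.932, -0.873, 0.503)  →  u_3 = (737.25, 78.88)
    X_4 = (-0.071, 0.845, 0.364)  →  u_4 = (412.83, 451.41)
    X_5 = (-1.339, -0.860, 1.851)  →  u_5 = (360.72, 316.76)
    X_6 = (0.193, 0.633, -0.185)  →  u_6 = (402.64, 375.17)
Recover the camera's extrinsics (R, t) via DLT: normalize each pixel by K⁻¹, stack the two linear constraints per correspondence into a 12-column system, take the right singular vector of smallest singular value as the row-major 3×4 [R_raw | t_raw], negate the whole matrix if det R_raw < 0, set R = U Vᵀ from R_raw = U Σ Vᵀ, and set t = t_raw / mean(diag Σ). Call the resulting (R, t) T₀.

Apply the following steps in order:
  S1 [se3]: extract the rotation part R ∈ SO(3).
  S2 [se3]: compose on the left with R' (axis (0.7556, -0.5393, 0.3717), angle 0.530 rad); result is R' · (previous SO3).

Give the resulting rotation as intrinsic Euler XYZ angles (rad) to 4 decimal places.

rotation (euler_xyz) = (-0.1416, 0.2909, 0.1197)

source (pnp_recover): camera pose = R=[0.8125 -0.0104 0.5829; -0.2673 0.8819 0.3883; -0.5181 -0.4713 0.7138], t=(0.3900, 0.0800, 4.4800)
after S1 (rot_of_se3): [0.8125 -0.0104 0.5829; -0.2673 0.8819 0.3883; -0.5181 -0.4713 0.7138]
after S2 (compose_so3): [0.9511 -0.1144 0.2868; 0.0781 0.9877 0.1352; -0.2988 -0.1062 0.9484]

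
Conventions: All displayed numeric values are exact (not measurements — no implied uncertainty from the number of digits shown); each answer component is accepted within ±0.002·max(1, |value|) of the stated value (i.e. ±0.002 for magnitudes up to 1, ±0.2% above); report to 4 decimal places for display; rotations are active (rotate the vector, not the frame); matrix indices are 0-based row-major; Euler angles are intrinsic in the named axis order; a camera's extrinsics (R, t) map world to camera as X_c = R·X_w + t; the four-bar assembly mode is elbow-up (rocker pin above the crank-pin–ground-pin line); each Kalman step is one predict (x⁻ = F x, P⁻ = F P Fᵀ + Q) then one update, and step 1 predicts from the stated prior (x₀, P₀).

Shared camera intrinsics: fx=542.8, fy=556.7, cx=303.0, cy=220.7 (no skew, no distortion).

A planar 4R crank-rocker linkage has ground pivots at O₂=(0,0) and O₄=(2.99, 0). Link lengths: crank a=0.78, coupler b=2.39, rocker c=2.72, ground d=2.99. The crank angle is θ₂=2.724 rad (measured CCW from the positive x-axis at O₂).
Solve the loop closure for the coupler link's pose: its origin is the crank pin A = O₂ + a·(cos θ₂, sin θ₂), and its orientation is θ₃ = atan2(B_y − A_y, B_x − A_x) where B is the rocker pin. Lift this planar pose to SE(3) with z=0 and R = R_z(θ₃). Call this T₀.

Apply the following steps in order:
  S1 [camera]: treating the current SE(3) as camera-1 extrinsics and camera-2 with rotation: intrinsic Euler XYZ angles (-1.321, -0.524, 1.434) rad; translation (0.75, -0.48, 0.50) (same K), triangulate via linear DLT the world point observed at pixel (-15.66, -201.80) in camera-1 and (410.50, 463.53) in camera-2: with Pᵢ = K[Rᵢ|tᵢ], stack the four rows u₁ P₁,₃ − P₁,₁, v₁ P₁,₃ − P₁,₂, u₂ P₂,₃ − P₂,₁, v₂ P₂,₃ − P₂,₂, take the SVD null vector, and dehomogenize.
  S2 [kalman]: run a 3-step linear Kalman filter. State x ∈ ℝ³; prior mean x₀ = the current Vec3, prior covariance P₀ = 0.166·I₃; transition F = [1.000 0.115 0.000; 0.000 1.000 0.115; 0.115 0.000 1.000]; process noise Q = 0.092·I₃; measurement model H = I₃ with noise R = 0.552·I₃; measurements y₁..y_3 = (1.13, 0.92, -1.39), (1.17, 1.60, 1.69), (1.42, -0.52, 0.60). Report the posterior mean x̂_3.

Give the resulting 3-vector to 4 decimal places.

source (fourbar_fk): coupler pose = R=[0.7423 -0.6701 0.0000; 0.6701 0.7423 0.0000; 0.0000 0.0000 1.0000], t=(-0.7130, 0.3163, 0.0000)
after S1 (triangulate): (-1.4845, -1.0369, 1.9080)
after S2 (kf_track): (0.4147, 0.2566, 0.9546)

result = (0.4147, 0.2566, 0.9546)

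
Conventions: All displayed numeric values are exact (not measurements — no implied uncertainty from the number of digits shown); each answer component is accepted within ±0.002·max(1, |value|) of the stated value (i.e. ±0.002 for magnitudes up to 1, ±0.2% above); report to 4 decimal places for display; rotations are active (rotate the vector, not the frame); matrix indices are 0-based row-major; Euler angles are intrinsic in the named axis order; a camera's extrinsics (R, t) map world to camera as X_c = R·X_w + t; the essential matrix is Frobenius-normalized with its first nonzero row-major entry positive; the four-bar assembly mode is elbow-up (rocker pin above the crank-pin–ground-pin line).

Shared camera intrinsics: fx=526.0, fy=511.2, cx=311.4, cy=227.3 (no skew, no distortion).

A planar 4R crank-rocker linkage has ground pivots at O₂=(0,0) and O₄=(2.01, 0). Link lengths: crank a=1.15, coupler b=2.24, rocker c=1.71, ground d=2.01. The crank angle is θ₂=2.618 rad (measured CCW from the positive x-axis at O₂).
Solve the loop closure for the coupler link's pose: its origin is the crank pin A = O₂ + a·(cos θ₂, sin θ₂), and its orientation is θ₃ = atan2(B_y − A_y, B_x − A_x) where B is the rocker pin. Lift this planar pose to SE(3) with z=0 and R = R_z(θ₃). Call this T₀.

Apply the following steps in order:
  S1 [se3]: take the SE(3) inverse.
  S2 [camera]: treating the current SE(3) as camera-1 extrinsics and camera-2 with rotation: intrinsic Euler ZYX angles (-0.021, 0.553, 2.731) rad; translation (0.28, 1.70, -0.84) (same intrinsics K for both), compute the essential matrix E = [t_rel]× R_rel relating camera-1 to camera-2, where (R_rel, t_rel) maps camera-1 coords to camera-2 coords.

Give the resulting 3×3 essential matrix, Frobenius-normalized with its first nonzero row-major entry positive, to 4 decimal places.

matrix = [0.2583 -0.2813 0.5386; 0.1477 -0.1403 0.1646; 0.4709 -0.3117 -0.4202]

source (fourbar_fk): coupler pose = R=[0.9241 -0.3822 0.0000; 0.3822 0.9241 0.0000; 0.0000 0.0000 1.0000], t=(-0.9959, 0.5750, 0.0000)
after S1 (invert_se3): R=[0.9241 0.3822 0.0000; -0.3822 0.9241 0.0000; 0.0000 0.0000 1.0000], t=(0.7006, -0.9120, 0.0000)
after S2 (essential): [0.2583 -0.2813 0.5386; 0.1477 -0.1403 0.1646; 0.4709 -0.3117 -0.4202]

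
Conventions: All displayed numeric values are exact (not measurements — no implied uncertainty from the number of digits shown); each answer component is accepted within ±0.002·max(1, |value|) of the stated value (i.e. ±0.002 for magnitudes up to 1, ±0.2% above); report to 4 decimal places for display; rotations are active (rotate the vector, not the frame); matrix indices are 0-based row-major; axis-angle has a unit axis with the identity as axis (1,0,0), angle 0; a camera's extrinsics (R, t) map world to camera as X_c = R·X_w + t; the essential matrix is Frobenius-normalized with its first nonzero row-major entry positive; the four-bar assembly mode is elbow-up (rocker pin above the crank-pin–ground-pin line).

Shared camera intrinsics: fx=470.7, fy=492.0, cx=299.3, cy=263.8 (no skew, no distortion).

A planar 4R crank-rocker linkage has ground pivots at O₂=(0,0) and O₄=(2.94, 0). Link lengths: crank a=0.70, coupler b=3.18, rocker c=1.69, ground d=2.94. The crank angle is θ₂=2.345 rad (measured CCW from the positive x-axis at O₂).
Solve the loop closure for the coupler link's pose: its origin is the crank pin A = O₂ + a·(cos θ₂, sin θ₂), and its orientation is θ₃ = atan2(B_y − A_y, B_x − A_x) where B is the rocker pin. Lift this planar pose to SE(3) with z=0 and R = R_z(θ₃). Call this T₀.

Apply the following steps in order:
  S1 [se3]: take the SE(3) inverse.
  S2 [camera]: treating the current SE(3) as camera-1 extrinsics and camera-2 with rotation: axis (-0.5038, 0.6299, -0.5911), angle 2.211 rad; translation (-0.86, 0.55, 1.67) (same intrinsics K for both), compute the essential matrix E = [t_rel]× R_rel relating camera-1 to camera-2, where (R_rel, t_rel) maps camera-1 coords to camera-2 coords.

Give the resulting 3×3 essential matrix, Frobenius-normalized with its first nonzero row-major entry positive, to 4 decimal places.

source (fourbar_fk): coupler pose = R=[0.9351 -0.3544 0.0000; 0.3544 0.9351 0.0000; 0.0000 0.0000 1.0000], t=(-0.4894, 0.5005, 0.0000)
after S1 (invert_se3): R=[0.9351 0.3544 0.0000; -0.3544 0.9351 0.0000; 0.0000 0.0000 1.0000], t=(0.2803, -0.6414, 0.0000)
after S2 (essential): [0.2690 -0.5691 0.0740; -0.2103 -0.2719 0.4532; 0.3638 -0.1353 -0.3522]

matrix = [0.2690 -0.5691 0.0740; -0.2103 -0.2719 0.4532; 0.3638 -0.1353 -0.3522]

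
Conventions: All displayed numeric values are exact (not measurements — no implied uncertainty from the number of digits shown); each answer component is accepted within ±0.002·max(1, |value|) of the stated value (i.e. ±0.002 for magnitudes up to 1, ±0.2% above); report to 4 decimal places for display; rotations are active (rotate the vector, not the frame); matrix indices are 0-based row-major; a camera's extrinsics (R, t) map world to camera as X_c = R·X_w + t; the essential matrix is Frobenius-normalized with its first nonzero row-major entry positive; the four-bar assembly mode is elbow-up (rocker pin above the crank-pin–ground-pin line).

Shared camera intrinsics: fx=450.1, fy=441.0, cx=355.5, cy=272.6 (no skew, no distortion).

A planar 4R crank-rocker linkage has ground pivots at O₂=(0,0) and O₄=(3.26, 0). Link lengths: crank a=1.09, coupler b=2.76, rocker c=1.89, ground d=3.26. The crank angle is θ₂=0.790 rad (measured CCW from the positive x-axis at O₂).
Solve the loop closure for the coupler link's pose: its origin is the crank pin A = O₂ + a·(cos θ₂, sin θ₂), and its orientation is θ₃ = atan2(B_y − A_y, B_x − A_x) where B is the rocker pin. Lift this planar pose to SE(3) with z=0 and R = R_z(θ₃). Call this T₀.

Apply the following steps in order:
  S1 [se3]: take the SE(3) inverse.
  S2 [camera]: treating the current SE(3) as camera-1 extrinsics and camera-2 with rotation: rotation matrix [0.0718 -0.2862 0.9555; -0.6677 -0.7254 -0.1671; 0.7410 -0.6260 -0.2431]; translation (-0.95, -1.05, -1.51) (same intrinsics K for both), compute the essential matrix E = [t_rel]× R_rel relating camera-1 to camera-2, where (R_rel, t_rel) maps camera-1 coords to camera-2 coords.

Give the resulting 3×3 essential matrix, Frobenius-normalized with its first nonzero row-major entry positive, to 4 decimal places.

source (fourbar_fk): coupler pose = R=[0.9147 -0.4041 0.0000; 0.4041 0.9147 0.0000; 0.0000 0.0000 1.0000], t=(0.7672, 0.7743, 0.0000)
after S1 (invert_se3): R=[0.9147 0.4041 0.0000; -0.4041 0.9147 0.0000; 0.0000 0.0000 1.0000], t=(-1.0147, -0.3982, 0.0000)
after S2 (essential): [0.5551 -0.3269 -0.0704; -0.1382 0.1416 0.4140; -0.2288 0.0451 -0.5613]

matrix = [0.5551 -0.3269 -0.0704; -0.1382 0.1416 0.4140; -0.2288 0.0451 -0.5613]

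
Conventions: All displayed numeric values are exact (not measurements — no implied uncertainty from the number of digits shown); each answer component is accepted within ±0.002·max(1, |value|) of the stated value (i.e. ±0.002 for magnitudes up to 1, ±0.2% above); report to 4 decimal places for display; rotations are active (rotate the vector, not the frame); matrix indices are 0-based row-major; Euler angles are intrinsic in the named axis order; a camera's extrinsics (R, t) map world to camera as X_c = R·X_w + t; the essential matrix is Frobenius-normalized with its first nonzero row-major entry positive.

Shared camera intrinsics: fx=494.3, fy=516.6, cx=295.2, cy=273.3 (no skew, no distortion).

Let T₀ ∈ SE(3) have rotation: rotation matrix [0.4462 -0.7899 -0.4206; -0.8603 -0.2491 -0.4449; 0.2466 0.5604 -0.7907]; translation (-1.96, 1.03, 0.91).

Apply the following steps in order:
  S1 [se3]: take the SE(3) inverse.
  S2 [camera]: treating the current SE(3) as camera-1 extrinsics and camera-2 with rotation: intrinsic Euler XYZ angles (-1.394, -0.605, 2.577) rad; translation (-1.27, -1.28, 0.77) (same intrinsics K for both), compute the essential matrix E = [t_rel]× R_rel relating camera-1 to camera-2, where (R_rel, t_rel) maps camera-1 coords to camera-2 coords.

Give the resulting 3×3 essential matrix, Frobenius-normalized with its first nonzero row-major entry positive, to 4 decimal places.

matrix = [0.2253 0.6055 -0.2022; 0.2335 -0.3047 -0.5907; 0.0894 0.1559 -0.1146]

after S1 (invert_se3): R=[0.4462 -0.8603 0.2466; -0.7899 -0.2491 0.5604; -0.4206 -0.4449 -0.7907], t=(1.5363, -1.8016, 0.3533)
after S2 (essential): [0.2253 0.6055 -0.2022; 0.2335 -0.3047 -0.5907; 0.0894 0.1559 -0.1146]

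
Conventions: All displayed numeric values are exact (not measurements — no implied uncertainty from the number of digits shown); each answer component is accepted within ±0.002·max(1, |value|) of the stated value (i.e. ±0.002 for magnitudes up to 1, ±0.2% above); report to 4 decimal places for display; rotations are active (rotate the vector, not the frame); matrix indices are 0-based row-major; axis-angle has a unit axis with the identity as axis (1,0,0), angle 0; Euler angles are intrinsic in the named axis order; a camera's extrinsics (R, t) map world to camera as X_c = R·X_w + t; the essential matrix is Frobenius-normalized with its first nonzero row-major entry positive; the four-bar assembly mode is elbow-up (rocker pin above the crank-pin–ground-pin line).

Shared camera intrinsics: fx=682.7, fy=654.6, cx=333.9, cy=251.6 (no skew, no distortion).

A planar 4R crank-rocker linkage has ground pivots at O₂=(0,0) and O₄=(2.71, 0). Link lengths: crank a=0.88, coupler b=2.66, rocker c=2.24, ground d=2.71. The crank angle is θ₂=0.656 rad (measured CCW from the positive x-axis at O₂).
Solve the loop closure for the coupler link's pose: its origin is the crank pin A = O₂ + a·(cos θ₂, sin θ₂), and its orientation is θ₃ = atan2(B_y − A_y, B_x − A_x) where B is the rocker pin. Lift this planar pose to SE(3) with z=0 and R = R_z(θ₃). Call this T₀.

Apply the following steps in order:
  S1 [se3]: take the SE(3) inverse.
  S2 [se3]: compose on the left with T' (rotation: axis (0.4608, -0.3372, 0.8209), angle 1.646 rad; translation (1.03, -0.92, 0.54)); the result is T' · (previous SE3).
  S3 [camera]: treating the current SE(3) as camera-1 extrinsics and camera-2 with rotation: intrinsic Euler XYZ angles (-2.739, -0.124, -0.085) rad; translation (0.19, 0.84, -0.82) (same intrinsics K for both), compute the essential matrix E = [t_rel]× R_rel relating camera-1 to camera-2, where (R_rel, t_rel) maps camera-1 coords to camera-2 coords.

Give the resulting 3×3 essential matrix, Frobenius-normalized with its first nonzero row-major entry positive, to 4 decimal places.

matrix = [0.0918 -0.4089 0.4212; -0.2105 -0.3197 0.2333; 0.6471 0.0777 0.1458]

source (fourbar_fk): coupler pose = R=[0.7682 -0.6402 0.0000; 0.6402 0.7682 0.0000; 0.0000 0.0000 1.0000], t=(0.6973, 0.5368, 0.0000)
after S1 (invert_se3): R=[0.7682 0.6402 0.0000; -0.6402 0.7682 0.0000; 0.0000 0.0000 1.0000], t=(-0.8793, 0.0341, 0.0000)
after S2 (compose_se3): R=[0.7488 -0.6591 0.0704; 0.4703 0.4534 -0.7571; 0.4671 0.6000 0.6495], t=(0.8616, -1.4913, -0.1078)
after S3 (essential): [0.0918 -0.4089 0.4212; -0.2105 -0.3197 0.2333; 0.6471 0.0777 0.1458]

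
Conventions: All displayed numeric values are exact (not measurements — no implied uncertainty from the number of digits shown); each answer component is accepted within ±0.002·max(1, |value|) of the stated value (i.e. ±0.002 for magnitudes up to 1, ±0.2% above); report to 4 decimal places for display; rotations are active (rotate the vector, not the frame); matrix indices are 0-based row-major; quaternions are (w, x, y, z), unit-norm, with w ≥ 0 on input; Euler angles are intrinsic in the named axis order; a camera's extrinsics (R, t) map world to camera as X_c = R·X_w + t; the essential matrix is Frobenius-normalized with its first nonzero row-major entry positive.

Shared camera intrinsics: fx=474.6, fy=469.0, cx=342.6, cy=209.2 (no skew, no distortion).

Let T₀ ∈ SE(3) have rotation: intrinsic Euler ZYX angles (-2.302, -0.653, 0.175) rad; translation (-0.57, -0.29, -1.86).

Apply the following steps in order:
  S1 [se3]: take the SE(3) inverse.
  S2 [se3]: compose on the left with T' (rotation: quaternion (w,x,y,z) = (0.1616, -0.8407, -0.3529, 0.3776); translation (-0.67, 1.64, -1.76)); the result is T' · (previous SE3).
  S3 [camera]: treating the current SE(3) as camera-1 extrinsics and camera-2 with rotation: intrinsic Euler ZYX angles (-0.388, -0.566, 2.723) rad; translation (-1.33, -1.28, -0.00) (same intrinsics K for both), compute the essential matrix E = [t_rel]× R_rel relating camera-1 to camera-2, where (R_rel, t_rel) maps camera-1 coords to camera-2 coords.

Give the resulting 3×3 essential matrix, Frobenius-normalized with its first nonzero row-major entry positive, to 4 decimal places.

after S1 (invert_se3): R=[-0.5304 -0.5912 0.6076; 0.8036 -0.5788 0.1383; 0.2699 0.5616 0.7821], t=(0.6563, 0.5474, 1.7715)
after S2 (compose_se3): R=[-0.0704 -0.9688 -0.2376; -0.9395 -0.0156 0.3421; -0.3351 0.2473 -0.9091], t=(-1.4330, 1.7363, -3.5703)
after S3 (essential): [0.5481 0.2461 0.1018; -0.1608 0.6286 0.1602; 0.4145 -0.1009 -0.0008]

matrix = [0.5481 0.2461 0.1018; -0.1608 0.6286 0.1602; 0.4145 -0.1009 -0.0008]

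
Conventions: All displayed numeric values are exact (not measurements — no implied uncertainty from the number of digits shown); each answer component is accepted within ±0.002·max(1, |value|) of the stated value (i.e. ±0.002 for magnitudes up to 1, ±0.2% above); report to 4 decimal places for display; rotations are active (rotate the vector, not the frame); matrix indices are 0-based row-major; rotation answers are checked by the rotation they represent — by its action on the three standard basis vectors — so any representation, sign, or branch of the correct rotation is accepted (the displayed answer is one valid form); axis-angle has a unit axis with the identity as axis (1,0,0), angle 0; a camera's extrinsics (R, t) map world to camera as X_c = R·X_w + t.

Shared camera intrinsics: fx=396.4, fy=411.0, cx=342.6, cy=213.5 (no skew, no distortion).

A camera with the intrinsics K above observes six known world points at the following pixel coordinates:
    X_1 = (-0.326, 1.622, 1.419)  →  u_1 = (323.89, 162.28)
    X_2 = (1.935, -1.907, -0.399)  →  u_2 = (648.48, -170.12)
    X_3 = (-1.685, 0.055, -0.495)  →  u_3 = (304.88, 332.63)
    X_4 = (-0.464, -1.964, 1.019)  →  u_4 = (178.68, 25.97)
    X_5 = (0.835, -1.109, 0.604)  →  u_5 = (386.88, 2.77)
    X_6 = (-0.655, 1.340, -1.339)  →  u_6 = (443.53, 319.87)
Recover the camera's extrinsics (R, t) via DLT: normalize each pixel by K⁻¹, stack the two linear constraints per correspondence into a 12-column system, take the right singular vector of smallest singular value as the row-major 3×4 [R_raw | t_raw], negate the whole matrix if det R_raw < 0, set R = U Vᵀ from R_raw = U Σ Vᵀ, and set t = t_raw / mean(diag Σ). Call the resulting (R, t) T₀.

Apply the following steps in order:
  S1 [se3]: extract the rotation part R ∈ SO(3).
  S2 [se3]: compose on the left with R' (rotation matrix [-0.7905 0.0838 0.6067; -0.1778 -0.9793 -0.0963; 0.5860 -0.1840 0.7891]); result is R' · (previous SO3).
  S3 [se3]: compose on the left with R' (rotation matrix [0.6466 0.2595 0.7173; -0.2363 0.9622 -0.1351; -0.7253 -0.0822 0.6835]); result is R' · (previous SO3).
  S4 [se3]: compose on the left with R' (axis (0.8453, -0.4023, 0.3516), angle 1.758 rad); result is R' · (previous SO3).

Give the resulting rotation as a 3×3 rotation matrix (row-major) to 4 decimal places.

source (pnp_recover): camera pose = R=[0.7010 0.2615 -0.6635; -0.7125 0.2161 -0.6676; -0.0312 0.9407 0.3378], t=(0.4600, -0.3900, 4.0400)
after S1 (rot_of_se3): [0.7010 0.2615 -0.6635; -0.7125 0.2161 -0.6676; -0.0312 0.9407 0.3378]
after S2 (compose_so3): [-0.6329 0.3821 0.6734; 0.5761 -0.3487 0.7392; 0.5173 0.8558 0.0006]
after S3 (compose_so3): [0.1114 0.7705 0.6277; 0.6340 -0.5414 0.5521; 0.7652 0.3365 -0.5488]
after S4 (compose_so3): [-0.4338 0.9006 0.0252; -0.7667 -0.3837 0.5148; 0.4733 0.2040 0.8570]

rotation (matrix) = ((-0.4338, 0.9006, 0.0252), (-0.7667, -0.3837, 0.5148), (0.4733, 0.2040, 0.8570))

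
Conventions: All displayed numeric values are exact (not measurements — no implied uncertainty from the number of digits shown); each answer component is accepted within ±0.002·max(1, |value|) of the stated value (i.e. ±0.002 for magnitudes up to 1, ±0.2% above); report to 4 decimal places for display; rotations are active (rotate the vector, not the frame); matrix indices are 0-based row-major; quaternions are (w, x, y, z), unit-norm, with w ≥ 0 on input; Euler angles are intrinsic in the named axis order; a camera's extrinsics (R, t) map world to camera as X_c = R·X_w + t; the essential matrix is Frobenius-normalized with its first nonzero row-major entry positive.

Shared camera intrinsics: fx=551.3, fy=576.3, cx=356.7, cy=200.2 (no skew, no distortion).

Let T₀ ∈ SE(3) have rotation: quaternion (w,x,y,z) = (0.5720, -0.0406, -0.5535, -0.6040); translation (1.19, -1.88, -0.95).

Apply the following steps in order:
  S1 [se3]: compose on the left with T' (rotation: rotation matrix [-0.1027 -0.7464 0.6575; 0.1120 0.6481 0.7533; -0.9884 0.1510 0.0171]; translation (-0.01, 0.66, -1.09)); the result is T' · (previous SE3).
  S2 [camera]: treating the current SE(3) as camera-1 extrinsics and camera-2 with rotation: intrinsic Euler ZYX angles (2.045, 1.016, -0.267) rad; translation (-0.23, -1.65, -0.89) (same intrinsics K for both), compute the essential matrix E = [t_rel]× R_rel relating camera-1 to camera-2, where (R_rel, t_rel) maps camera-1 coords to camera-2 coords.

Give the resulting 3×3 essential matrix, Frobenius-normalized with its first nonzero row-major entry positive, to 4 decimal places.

matrix = [0.3787 -0.0714 0.1850; 0.5898 0.1508 -0.1379; 0.0646 -0.3357 0.5574]

after S1 (compose_se3): R=[0.9659 0.1342 -0.2213; 0.0569 0.7242 0.6872; 0.2525 -0.6764 0.6919], t=(0.6465, -1.1407, -2.5663)
after S2 (essential): [0.3787 -0.0714 0.1850; 0.5898 0.1508 -0.1379; 0.0646 -0.3357 0.5574]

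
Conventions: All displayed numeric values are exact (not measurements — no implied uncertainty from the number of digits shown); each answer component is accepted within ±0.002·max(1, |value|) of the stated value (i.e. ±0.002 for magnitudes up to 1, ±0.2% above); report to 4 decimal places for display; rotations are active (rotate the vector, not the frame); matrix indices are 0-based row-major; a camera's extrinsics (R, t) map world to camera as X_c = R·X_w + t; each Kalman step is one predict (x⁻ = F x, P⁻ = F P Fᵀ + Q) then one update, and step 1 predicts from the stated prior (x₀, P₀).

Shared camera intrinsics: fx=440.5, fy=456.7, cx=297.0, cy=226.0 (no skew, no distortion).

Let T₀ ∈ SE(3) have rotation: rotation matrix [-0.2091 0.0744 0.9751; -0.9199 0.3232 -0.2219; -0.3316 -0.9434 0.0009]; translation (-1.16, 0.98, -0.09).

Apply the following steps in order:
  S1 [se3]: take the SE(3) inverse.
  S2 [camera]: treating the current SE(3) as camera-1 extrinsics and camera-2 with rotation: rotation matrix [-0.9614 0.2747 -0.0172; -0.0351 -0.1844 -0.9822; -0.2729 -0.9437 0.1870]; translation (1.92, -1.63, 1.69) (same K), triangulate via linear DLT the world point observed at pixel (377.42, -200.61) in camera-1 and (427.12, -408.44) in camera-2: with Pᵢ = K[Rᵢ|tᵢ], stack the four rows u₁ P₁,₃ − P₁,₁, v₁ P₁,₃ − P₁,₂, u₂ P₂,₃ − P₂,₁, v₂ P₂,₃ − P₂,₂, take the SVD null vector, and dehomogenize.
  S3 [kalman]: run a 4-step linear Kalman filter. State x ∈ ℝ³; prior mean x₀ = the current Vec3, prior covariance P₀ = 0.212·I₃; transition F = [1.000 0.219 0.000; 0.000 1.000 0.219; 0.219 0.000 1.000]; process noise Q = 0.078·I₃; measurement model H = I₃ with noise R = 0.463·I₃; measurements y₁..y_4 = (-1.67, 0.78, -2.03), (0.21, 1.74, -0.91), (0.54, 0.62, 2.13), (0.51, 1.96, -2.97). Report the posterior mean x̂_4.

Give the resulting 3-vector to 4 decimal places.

result = (0.3470, 1.0702, -0.4121)

after S1 (invert_se3): R=[-0.2091 -0.9199 -0.3316; 0.0744 0.3232 -0.9434; 0.9751 -0.2219 0.0009], t=(0.6292, -0.3153, 1.3486)
after S2 (triangulate): (0.9909, -0.7354, 1.9473)
after S3 (kf_track): (0.3470, 1.0702, -0.4121)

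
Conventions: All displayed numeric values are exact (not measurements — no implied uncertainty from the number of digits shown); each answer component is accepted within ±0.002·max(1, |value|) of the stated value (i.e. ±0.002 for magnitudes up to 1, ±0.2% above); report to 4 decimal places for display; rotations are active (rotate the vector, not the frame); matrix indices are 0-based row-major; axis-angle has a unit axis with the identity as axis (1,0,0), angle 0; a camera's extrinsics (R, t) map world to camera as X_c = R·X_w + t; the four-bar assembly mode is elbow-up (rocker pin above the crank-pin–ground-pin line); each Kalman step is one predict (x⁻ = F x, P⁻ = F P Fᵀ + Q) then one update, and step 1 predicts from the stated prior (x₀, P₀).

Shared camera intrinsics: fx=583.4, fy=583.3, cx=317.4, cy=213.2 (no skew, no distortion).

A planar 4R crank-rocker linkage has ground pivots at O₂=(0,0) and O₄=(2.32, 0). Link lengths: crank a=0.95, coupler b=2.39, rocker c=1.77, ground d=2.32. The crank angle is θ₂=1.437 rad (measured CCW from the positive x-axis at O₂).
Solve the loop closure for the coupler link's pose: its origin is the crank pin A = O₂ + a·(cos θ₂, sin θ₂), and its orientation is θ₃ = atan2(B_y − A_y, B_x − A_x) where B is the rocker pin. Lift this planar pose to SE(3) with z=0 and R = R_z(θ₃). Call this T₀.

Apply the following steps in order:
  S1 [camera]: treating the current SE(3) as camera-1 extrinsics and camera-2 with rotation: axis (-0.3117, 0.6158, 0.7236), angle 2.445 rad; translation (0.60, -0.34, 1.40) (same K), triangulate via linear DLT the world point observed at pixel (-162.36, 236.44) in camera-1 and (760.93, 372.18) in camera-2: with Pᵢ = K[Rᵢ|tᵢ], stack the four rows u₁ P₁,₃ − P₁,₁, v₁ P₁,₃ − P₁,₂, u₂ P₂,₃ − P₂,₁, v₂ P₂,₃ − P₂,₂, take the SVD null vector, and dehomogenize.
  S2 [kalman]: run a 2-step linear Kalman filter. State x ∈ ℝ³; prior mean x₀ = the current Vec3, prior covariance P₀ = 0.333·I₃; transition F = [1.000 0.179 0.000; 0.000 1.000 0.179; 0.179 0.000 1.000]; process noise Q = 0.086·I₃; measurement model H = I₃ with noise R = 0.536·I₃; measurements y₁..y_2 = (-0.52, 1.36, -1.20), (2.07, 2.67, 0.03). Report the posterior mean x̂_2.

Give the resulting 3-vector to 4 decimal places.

source (fourbar_fk): coupler pose = R=[0.9381 -0.3464 0.0000; 0.3464 0.9381 0.0000; 0.0000 0.0000 1.0000], t=(0.1267, 0.9415, 0.0000)
after S1 (triangulate): (-1.2718, -0.4877, 1.0913)
after S2 (kf_track): (0.3097, 1.3963, 0.1432)

result = (0.3097, 1.3963, 0.1432)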